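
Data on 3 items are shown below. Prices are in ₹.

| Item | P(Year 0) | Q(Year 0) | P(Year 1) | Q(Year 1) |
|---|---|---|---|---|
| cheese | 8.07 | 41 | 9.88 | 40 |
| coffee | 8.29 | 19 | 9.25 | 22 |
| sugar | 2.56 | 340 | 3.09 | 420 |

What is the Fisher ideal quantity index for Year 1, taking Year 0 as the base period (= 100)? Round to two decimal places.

116.28

Laspeyres component (base-period weights):
ΣP(Year 0)Q(Year 1) = 8.07×40 + 8.29×22 + 2.56×420 = 322.8 + 182.38 + 1075.2 = 1580.38
ΣP(Year 0)Q(Year 0) = 8.07×41 + 8.29×19 + 2.56×340 = 330.87 + 157.51 + 870.4 = 1358.78
L = 1580.38 / 1358.78 × 100 = 116.3087
Paasche component (current-period weights):
ΣP(Year 1)Q(Year 1) = 9.88×40 + 9.25×22 + 3.09×420 = 395.2 + 203.5 + 1297.8 = 1896.5
ΣP(Year 1)Q(Year 0) = 9.88×41 + 9.25×19 + 3.09×340 = 405.08 + 175.75 + 1050.6 = 1631.43
P = 1896.5 / 1631.43 × 100 = 116.2477
Fisher = √(L × P) = √(116.3087 × 116.2477) = 116.2782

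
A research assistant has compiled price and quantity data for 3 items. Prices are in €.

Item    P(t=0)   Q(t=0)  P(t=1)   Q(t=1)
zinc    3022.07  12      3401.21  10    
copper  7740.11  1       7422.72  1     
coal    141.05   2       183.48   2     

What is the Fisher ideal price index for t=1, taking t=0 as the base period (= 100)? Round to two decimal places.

109.53

Laspeyres component (base-period weights):
ΣP(t=1)Q(t=0) = 3401.21×12 + 7422.72×1 + 183.48×2 = 40814.52 + 7422.72 + 366.96 = 48604.2
ΣP(t=0)Q(t=0) = 3022.07×12 + 7740.11×1 + 141.05×2 = 36264.84 + 7740.11 + 282.1 = 44287.05
L = 48604.2 / 44287.05 × 100 = 109.7481
Paasche component (current-period weights):
ΣP(t=1)Q(t=1) = 3401.21×10 + 7422.72×1 + 183.48×2 = 34012.1 + 7422.72 + 366.96 = 41801.78
ΣP(t=0)Q(t=1) = 3022.07×10 + 7740.11×1 + 141.05×2 = 30220.7 + 7740.11 + 282.1 = 38242.91
P = 41801.78 / 38242.91 × 100 = 109.3060
Fisher = √(L × P) = √(109.7481 × 109.3060) = 109.5268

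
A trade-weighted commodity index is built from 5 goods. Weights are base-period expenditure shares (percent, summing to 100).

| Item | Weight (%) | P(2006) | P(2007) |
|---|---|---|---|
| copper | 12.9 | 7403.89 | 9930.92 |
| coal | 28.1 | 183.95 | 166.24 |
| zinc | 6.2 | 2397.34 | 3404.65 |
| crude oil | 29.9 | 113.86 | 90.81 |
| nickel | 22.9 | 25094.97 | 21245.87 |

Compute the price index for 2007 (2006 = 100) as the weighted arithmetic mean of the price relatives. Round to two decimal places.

copper: 12.9 × (9930.92/7403.89) = 12.9 × 1.341311 = 17.3029
coal: 28.1 × (166.24/183.95) = 28.1 × 0.903724 = 25.3946
zinc: 6.2 × (3404.65/2397.34) = 6.2 × 1.420178 = 8.8051
crude oil: 29.9 × (90.81/113.86) = 29.9 × 0.797558 = 23.8470
nickel: 22.9 × (21245.87/25094.97) = 22.9 × 0.846619 = 19.3876
Index = Σ wᵢ·(p₁ᵢ/p₀ᵢ) = 17.3029 + 25.3946 + 8.8051 + 23.8470 + 19.3876 = 94.7372

94.74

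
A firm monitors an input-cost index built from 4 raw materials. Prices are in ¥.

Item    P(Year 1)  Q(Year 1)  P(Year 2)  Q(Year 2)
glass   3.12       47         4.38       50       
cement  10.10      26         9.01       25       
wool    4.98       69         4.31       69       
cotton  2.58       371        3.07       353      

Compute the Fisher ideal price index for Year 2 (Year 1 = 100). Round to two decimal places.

109.75

Laspeyres component (base-period weights):
ΣP(Year 2)Q(Year 1) = 4.38×47 + 9.01×26 + 4.31×69 + 3.07×371 = 205.86 + 234.26 + 297.39 + 1138.97 = 1876.48
ΣP(Year 1)Q(Year 1) = 3.12×47 + 10.10×26 + 4.98×69 + 2.58×371 = 146.64 + 262.6 + 343.62 + 957.18 = 1710.04
L = 1876.48 / 1710.04 × 100 = 109.7331
Paasche component (current-period weights):
ΣP(Year 2)Q(Year 2) = 4.38×50 + 9.01×25 + 4.31×69 + 3.07×353 = 219 + 225.25 + 297.39 + 1083.71 = 1825.35
ΣP(Year 1)Q(Year 2) = 3.12×50 + 10.10×25 + 4.98×69 + 2.58×353 = 156 + 252.5 + 343.62 + 910.74 = 1662.86
P = 1825.35 / 1662.86 × 100 = 109.7717
Fisher = √(L × P) = √(109.7331 × 109.7717) = 109.7524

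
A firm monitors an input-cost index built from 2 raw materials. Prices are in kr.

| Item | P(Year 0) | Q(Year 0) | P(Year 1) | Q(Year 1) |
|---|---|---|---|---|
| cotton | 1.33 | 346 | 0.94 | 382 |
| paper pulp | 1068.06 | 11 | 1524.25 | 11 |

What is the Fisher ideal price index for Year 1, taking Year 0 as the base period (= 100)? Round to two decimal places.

Laspeyres component (base-period weights):
ΣP(Year 1)Q(Year 0) = 0.94×346 + 1524.25×11 = 325.24 + 16766.75 = 17091.99
ΣP(Year 0)Q(Year 0) = 1.33×346 + 1068.06×11 = 460.18 + 11748.66 = 12208.84
L = 17091.99 / 12208.84 × 100 = 139.9968
Paasche component (current-period weights):
ΣP(Year 1)Q(Year 1) = 0.94×382 + 1524.25×11 = 359.08 + 16766.75 = 17125.83
ΣP(Year 0)Q(Year 1) = 1.33×382 + 1068.06×11 = 508.06 + 11748.66 = 12256.72
P = 17125.83 / 12256.72 × 100 = 139.7260
Fisher = √(L × P) = √(139.9968 × 139.7260) = 139.8614

139.86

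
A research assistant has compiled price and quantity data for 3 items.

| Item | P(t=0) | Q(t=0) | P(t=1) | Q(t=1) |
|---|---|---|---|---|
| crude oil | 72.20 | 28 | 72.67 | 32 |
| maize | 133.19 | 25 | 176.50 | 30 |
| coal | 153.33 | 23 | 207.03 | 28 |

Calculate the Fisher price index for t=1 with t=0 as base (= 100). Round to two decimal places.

126.42

Laspeyres component (base-period weights):
ΣP(t=1)Q(t=0) = 72.67×28 + 176.50×25 + 207.03×23 = 2034.76 + 4412.5 + 4761.69 = 11208.95
ΣP(t=0)Q(t=0) = 72.20×28 + 133.19×25 + 153.33×23 = 2021.6 + 3329.75 + 3526.59 = 8877.94
L = 11208.95 / 8877.94 × 100 = 126.2562
Paasche component (current-period weights):
ΣP(t=1)Q(t=1) = 72.67×32 + 176.50×30 + 207.03×28 = 2325.44 + 5295 + 5796.84 = 13417.28
ΣP(t=0)Q(t=1) = 72.20×32 + 133.19×30 + 153.33×28 = 2310.4 + 3995.7 + 4293.24 = 10599.34
P = 13417.28 / 10599.34 × 100 = 126.5860
Fisher = √(L × P) = √(126.2562 × 126.5860) = 126.4210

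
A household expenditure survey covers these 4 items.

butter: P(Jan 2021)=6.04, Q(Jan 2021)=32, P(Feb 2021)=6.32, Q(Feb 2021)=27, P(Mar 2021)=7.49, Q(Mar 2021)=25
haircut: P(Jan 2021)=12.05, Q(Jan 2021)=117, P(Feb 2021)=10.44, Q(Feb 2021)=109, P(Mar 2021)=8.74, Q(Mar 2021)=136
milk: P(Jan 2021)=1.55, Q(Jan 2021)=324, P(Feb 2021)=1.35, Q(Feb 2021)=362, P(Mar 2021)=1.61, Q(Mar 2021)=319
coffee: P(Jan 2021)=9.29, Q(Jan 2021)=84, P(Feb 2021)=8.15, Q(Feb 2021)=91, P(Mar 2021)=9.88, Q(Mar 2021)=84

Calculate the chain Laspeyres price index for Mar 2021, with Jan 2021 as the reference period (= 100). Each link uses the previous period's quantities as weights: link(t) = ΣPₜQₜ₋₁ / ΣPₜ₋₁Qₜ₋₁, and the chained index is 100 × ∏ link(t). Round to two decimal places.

Link Jan 2021→Feb 2021:
ΣP(Feb 2021)Q(Jan 2021) = 6.32×32 + 10.44×117 + 1.35×324 + 8.15×84 = 202.24 + 1221.48 + 437.4 + 684.6 = 2545.72
ΣP(Jan 2021)Q(Jan 2021) = 6.04×32 + 12.05×117 + 1.55×324 + 9.29×84 = 193.28 + 1409.85 + 502.2 + 780.36 = 2885.69
link = 2545.72/2885.69 = 0.882188
Link Feb 2021→Mar 2021:
ΣP(Mar 2021)Q(Feb 2021) = 7.49×27 + 8.74×109 + 1.61×362 + 9.88×91 = 202.23 + 952.66 + 582.82 + 899.08 = 2636.79
ΣP(Feb 2021)Q(Feb 2021) = 6.32×27 + 10.44×109 + 1.35×362 + 8.15×91 = 170.64 + 1137.96 + 488.7 + 741.65 = 2538.95
link = 2636.79/2538.95 = 1.038536
Chained index = 100 × 0.882188 × 1.038536 = 91.6183

91.62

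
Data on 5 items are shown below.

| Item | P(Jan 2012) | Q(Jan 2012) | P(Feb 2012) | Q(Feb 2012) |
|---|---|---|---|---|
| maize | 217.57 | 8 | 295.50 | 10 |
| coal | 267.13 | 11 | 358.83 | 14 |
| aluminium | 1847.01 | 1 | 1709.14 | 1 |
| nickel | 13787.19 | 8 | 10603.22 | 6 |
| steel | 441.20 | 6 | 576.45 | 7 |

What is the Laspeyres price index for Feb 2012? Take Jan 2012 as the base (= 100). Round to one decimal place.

Laspeyres price index uses base-period quantities as weights.
ΣP(Feb 2012)·Q(Jan 2012) = 295.50×8 + 358.83×11 + 1709.14×1 + 10603.22×8 + 576.45×6 = 2364 + 3947.13 + 1709.14 + 84825.76 + 3458.7 = 96304.73
ΣP(Jan 2012)·Q(Jan 2012) = 217.57×8 + 267.13×11 + 1847.01×1 + 13787.19×8 + 441.20×6 = 1740.56 + 2938.43 + 1847.01 + 110297.52 + 2647.2 = 119470.72
Index = 96304.73 / 119470.72 × 100 = 80.6095

80.6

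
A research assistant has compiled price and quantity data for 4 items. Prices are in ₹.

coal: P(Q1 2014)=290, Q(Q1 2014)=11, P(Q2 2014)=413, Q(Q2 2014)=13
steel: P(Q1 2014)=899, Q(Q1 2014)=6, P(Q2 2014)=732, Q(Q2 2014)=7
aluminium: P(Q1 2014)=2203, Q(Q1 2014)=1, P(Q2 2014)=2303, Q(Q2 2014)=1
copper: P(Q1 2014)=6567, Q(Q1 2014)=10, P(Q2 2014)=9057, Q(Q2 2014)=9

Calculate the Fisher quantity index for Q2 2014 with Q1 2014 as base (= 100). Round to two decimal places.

Laspeyres component (base-period weights):
ΣP(Q1 2014)Q(Q2 2014) = 290×13 + 899×7 + 2203×1 + 6567×9 = 3770 + 6293 + 2203 + 59103 = 71369
ΣP(Q1 2014)Q(Q1 2014) = 290×11 + 899×6 + 2203×1 + 6567×10 = 3190 + 5394 + 2203 + 65670 = 76457
L = 71369 / 76457 × 100 = 93.3453
Paasche component (current-period weights):
ΣP(Q2 2014)Q(Q2 2014) = 413×13 + 732×7 + 2303×1 + 9057×9 = 5369 + 5124 + 2303 + 81513 = 94309
ΣP(Q2 2014)Q(Q1 2014) = 413×11 + 732×6 + 2303×1 + 9057×10 = 4543 + 4392 + 2303 + 90570 = 101808
P = 94309 / 101808 × 100 = 92.6342
Fisher = √(L × P) = √(93.3453 × 92.6342) = 92.9890

92.99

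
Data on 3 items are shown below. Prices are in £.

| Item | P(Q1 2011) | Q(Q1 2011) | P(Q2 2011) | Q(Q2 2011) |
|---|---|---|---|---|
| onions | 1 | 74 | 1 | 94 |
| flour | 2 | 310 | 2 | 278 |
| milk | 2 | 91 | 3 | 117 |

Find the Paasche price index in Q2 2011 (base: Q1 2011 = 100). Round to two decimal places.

Paasche price index uses current-period quantities as weights.
ΣP(Q2 2011)·Q(Q2 2011) = 1×94 + 2×278 + 3×117 = 94 + 556 + 351 = 1001
ΣP(Q1 2011)·Q(Q2 2011) = 1×94 + 2×278 + 2×117 = 94 + 556 + 234 = 884
Index = 1001 / 884 × 100 = 113.2353

113.24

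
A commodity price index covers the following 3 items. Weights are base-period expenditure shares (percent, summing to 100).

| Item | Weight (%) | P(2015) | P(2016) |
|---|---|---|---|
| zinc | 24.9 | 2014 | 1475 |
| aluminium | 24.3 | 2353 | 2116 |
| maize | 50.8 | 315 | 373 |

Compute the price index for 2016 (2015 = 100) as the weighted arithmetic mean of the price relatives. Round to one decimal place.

100.2

zinc: 24.9 × (1475/2014) = 24.9 × 0.732373 = 18.2361
aluminium: 24.3 × (2116/2353) = 24.3 × 0.899278 = 21.8524
maize: 50.8 × (373/315) = 50.8 × 1.184127 = 60.1537
Index = Σ wᵢ·(p₁ᵢ/p₀ᵢ) = 18.2361 + 21.8524 + 60.1537 = 100.2422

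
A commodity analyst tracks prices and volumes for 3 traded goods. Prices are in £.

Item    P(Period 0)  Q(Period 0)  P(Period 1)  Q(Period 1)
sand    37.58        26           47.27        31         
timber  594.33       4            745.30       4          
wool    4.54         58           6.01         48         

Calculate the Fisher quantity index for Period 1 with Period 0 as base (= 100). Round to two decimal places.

103.90

Laspeyres component (base-period weights):
ΣP(Period 0)Q(Period 1) = 37.58×31 + 594.33×4 + 4.54×48 = 1164.98 + 2377.32 + 217.92 = 3760.22
ΣP(Period 0)Q(Period 0) = 37.58×26 + 594.33×4 + 4.54×58 = 977.08 + 2377.32 + 263.32 = 3617.72
L = 3760.22 / 3617.72 × 100 = 103.9389
Paasche component (current-period weights):
ΣP(Period 1)Q(Period 1) = 47.27×31 + 745.30×4 + 6.01×48 = 1465.37 + 2981.2 + 288.48 = 4735.05
ΣP(Period 1)Q(Period 0) = 47.27×26 + 745.30×4 + 6.01×58 = 1229.02 + 2981.2 + 348.58 = 4558.8
P = 4735.05 / 4558.8 × 100 = 103.8661
Fisher = √(L × P) = √(103.9389 × 103.8661) = 103.9025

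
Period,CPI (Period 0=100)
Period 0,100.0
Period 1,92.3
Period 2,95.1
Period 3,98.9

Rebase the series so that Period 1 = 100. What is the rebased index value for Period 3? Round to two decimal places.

107.15

Rebased(Period 3) = 98.9 / 92.3 × 100 = 107.1506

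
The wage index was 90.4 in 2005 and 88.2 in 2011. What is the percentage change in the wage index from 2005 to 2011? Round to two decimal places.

Change = (88.2 − 90.4) / 90.4 × 100
       = -2.2 / 90.4 × 100 = -2.4336%

-2.43%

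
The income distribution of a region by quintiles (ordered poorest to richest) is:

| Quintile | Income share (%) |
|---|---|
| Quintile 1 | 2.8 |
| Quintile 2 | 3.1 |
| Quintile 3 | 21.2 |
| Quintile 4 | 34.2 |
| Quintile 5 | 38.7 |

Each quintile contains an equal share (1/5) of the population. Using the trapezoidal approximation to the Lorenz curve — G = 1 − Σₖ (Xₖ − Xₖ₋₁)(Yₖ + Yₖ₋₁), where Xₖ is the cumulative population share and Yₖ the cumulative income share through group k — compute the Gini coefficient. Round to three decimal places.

Cumulative income shares Yₖ: 0.0280, 0.0590, 0.2710, 0.6130, 1.0000
Σ (Xₖ−Xₖ₋₁)(Yₖ+Yₖ₋₁) = (1/5)(0.0280+0.0000) + (1/5)(0.0590+0.0280) + (1/5)(0.2710+0.0590) + (1/5)(0.6130+0.2710) + (1/5)(1.0000+0.6130)
  = 0.0056 + 0.0174 + 0.0660 + 0.1768 + 0.3226 = 0.5884
G = 1 − 0.5884 = 0.4116

0.412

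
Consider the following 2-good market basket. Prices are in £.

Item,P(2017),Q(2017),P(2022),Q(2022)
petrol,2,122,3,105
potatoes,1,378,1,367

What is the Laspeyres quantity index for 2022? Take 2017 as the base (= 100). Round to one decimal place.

92.8

Laspeyres quantity index uses base-period prices as weights.
ΣP(2017)·Q(2022) = 2×105 + 1×367 = 210 + 367 = 577
ΣP(2017)·Q(2017) = 2×122 + 1×378 = 244 + 378 = 622
Index = 577 / 622 × 100 = 92.7653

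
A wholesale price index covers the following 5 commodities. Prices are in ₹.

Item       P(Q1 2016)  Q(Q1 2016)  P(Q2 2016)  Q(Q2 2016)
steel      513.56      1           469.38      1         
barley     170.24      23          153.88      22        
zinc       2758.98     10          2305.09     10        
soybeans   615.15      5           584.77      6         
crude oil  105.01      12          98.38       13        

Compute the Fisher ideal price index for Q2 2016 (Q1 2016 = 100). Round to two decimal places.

85.80

Laspeyres component (base-period weights):
ΣP(Q2 2016)Q(Q1 2016) = 469.38×1 + 153.88×23 + 2305.09×10 + 584.77×5 + 98.38×12 = 469.38 + 3539.24 + 23050.9 + 2923.85 + 1180.56 = 31163.93
ΣP(Q1 2016)Q(Q1 2016) = 513.56×1 + 170.24×23 + 2758.98×10 + 615.15×5 + 105.01×12 = 513.56 + 3915.52 + 27589.8 + 3075.75 + 1260.12 = 36354.75
L = 31163.93 / 36354.75 × 100 = 85.7218
Paasche component (current-period weights):
ΣP(Q2 2016)Q(Q2 2016) = 469.38×1 + 153.88×22 + 2305.09×10 + 584.77×6 + 98.38×13 = 469.38 + 3385.36 + 23050.9 + 3508.62 + 1278.94 = 31693.2
ΣP(Q1 2016)Q(Q2 2016) = 513.56×1 + 170.24×22 + 2758.98×10 + 615.15×6 + 105.01×13 = 513.56 + 3745.28 + 27589.8 + 3690.9 + 1365.13 = 36904.67
P = 31693.2 / 36904.67 × 100 = 85.8786
Fisher = √(L × P) = √(85.7218 × 85.8786) = 85.8001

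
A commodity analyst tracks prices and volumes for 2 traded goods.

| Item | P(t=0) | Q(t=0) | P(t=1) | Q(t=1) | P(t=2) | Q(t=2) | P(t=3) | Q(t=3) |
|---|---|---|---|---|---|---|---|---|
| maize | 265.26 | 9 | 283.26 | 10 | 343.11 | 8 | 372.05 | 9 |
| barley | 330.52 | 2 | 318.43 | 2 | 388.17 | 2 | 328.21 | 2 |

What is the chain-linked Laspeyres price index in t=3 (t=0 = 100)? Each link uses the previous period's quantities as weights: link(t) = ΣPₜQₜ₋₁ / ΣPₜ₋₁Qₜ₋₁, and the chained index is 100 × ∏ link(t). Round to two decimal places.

130.77

Link t=0→t=1:
ΣP(t=1)Q(t=0) = 283.26×9 + 318.43×2 = 2549.34 + 636.86 = 3186.2
ΣP(t=0)Q(t=0) = 265.26×9 + 330.52×2 = 2387.34 + 661.04 = 3048.38
link = 3186.2/3048.38 = 1.045211
Link t=1→t=2:
ΣP(t=2)Q(t=1) = 343.11×10 + 388.17×2 = 3431.1 + 776.34 = 4207.44
ΣP(t=1)Q(t=1) = 283.26×10 + 318.43×2 = 2832.6 + 636.86 = 3469.46
link = 4207.44/3469.46 = 1.212707
Link t=2→t=3:
ΣP(t=3)Q(t=2) = 372.05×8 + 328.21×2 = 2976.4 + 656.42 = 3632.82
ΣP(t=2)Q(t=2) = 343.11×8 + 388.17×2 = 2744.88 + 776.34 = 3521.22
link = 3632.82/3521.22 = 1.031694
Chained index = 100 × 1.045211 × 1.212707 × 1.031694 = 130.7708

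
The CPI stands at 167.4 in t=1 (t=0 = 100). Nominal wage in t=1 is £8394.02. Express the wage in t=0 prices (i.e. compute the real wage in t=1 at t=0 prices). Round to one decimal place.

5014.3

Real = Nominal ÷ (Index/100) = 8394.02 ÷ (167.4/100)
     = 8394.02 ÷ 1.674 = 5014.3489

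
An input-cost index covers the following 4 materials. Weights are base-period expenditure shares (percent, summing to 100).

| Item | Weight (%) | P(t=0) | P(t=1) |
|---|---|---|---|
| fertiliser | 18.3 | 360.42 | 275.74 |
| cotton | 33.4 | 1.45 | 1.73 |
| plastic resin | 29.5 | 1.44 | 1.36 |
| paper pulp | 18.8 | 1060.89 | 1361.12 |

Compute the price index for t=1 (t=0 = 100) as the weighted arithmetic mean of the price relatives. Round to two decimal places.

105.83

fertiliser: 18.3 × (275.74/360.42) = 18.3 × 0.765052 = 14.0004
cotton: 33.4 × (1.73/1.45) = 33.4 × 1.193103 = 39.8497
plastic resin: 29.5 × (1.36/1.44) = 29.5 × 0.944444 = 27.8611
paper pulp: 18.8 × (1361.12/1060.89) = 18.8 × 1.282998 = 24.1204
Index = Σ wᵢ·(p₁ᵢ/p₀ᵢ) = 14.0004 + 39.8497 + 27.8611 + 24.1204 = 105.8316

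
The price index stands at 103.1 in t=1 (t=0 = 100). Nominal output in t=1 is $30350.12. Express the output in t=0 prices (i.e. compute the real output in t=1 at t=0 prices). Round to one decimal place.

29437.6

Real = Nominal ÷ (Index/100) = 30350.12 ÷ (103.1/100)
     = 30350.12 ÷ 1.031 = 29437.5558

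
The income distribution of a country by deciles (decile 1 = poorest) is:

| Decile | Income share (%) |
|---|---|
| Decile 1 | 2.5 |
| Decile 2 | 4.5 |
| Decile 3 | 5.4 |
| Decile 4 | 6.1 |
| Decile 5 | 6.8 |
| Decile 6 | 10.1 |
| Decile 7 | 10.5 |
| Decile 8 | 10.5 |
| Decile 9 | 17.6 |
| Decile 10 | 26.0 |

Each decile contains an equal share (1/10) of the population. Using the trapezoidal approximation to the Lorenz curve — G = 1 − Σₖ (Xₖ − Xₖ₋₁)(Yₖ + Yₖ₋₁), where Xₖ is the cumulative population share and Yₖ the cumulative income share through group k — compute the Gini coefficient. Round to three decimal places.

0.345

Cumulative income shares Yₖ: 0.0250, 0.0700, 0.1240, 0.1850, 0.2530, 0.3540, 0.4590, 0.5640, 0.7400, 1.0000
Σ (Xₖ−Xₖ₋₁)(Yₖ+Yₖ₋₁) = (1/10)(0.0250+0.0000) + (1/10)(0.0700+0.0250) + (1/10)(0.1240+0.0700) + (1/10)(0.1850+0.1240) + (1/10)(0.2530+0.1850) + (1/10)(0.3540+0.2530) + (1/10)(0.4590+0.3540) + (1/10)(0.5640+0.4590) + (1/10)(0.7400+0.5640) + (1/10)(1.0000+0.7400)
  = 0.0025 + 0.0095 + 0.0194 + 0.0309 + 0.0438 + 0.0607 + 0.0813 + 0.1023 + 0.1304 + 0.1740 = 0.6548
G = 1 − 0.6548 = 0.3452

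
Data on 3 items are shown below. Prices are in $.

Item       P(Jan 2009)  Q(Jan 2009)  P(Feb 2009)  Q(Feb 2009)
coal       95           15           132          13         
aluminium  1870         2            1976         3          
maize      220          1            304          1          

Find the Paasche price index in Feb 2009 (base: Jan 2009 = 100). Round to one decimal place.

Paasche price index uses current-period quantities as weights.
ΣP(Feb 2009)·Q(Feb 2009) = 132×13 + 1976×3 + 304×1 = 1716 + 5928 + 304 = 7948
ΣP(Jan 2009)·Q(Feb 2009) = 95×13 + 1870×3 + 220×1 = 1235 + 5610 + 220 = 7065
Index = 7948 / 7065 × 100 = 112.4982

112.5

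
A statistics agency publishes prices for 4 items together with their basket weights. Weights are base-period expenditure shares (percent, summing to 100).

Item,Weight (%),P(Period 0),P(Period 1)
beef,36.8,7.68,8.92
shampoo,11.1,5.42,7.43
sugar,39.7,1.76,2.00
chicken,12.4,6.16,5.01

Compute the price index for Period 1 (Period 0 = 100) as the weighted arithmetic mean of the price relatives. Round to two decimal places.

113.16

beef: 36.8 × (8.92/7.68) = 36.8 × 1.161458 = 42.7417
shampoo: 11.1 × (7.43/5.42) = 11.1 × 1.370849 = 15.2164
sugar: 39.7 × (2.00/1.76) = 39.7 × 1.136364 = 45.1136
chicken: 12.4 × (5.01/6.16) = 12.4 × 0.813312 = 10.0851
Index = Σ wᵢ·(p₁ᵢ/p₀ᵢ) = 42.7417 + 15.2164 + 45.1136 + 10.0851 = 113.1568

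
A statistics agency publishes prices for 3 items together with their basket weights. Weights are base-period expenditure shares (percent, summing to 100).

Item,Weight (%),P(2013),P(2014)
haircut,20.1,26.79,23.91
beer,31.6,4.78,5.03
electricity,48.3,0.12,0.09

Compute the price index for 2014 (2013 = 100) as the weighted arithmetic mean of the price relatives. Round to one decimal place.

87.4

haircut: 20.1 × (23.91/26.79) = 20.1 × 0.892497 = 17.9392
beer: 31.6 × (5.03/4.78) = 31.6 × 1.052301 = 33.2527
electricity: 48.3 × (0.09/0.12) = 48.3 × 0.750000 = 36.2250
Index = Σ wᵢ·(p₁ᵢ/p₀ᵢ) = 17.9392 + 33.2527 + 36.2250 = 87.4169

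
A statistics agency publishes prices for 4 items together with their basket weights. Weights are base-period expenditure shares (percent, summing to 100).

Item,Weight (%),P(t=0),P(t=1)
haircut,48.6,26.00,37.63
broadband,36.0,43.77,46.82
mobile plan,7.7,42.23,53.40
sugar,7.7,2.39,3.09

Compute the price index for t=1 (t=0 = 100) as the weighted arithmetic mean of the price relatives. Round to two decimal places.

128.54

haircut: 48.6 × (37.63/26.00) = 48.6 × 1.447308 = 70.3392
broadband: 36.0 × (46.82/43.77) = 36.0 × 1.069682 = 38.5086
mobile plan: 7.7 × (53.40/42.23) = 7.7 × 1.264504 = 9.7367
sugar: 7.7 × (3.09/2.39) = 7.7 × 1.292887 = 9.9552
Index = Σ wᵢ·(p₁ᵢ/p₀ᵢ) = 70.3392 + 38.5086 + 9.7367 + 9.9552 = 128.5396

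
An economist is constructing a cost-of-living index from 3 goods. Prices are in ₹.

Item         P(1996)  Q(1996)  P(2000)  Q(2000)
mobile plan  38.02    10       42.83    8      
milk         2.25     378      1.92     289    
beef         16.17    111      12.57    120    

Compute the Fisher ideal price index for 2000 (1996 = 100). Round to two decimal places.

83.68

Laspeyres component (base-period weights):
ΣP(2000)Q(1996) = 42.83×10 + 1.92×378 + 12.57×111 = 428.3 + 725.76 + 1395.27 = 2549.33
ΣP(1996)Q(1996) = 38.02×10 + 2.25×378 + 16.17×111 = 380.2 + 850.5 + 1794.87 = 3025.57
L = 2549.33 / 3025.57 × 100 = 84.2595
Paasche component (current-period weights):
ΣP(2000)Q(2000) = 42.83×8 + 1.92×289 + 12.57×120 = 342.64 + 554.88 + 1508.4 = 2405.92
ΣP(1996)Q(2000) = 38.02×8 + 2.25×289 + 16.17×120 = 304.16 + 650.25 + 1940.4 = 2894.81
P = 2405.92 / 2894.81 × 100 = 83.1115
Fisher = √(L × P) = √(84.2595 × 83.1115) = 83.6835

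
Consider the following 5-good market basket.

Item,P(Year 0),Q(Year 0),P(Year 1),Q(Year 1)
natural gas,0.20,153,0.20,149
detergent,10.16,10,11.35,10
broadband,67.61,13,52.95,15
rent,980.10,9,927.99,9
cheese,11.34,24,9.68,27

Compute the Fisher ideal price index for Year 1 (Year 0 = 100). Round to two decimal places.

93.08

Laspeyres component (base-period weights):
ΣP(Year 1)Q(Year 0) = 0.20×153 + 11.35×10 + 52.95×13 + 927.99×9 + 9.68×24 = 30.6 + 113.5 + 688.35 + 8351.91 + 232.32 = 9416.68
ΣP(Year 0)Q(Year 0) = 0.20×153 + 10.16×10 + 67.61×13 + 980.10×9 + 11.34×24 = 30.6 + 101.6 + 878.93 + 8820.9 + 272.16 = 10104.19
L = 9416.68 / 10104.19 × 100 = 93.1958
Paasche component (current-period weights):
ΣP(Year 1)Q(Year 1) = 0.20×149 + 11.35×10 + 52.95×15 + 927.99×9 + 9.68×27 = 29.8 + 113.5 + 794.25 + 8351.91 + 261.36 = 9550.82
ΣP(Year 0)Q(Year 1) = 0.20×149 + 10.16×10 + 67.61×15 + 980.10×9 + 11.34×27 = 29.8 + 101.6 + 1014.15 + 8820.9 + 306.18 = 10272.63
P = 9550.82 / 10272.63 × 100 = 92.9735
Fisher = √(L × P) = √(93.1958 × 92.9735) = 93.0846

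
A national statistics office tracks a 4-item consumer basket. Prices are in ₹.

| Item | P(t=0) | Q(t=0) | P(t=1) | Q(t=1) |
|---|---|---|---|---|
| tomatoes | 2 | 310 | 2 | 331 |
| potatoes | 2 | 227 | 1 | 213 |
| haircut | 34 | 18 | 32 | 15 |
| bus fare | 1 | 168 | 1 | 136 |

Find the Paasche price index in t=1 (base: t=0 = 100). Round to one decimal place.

86.0

Paasche price index uses current-period quantities as weights.
ΣP(t=1)·Q(t=1) = 2×331 + 1×213 + 32×15 + 1×136 = 662 + 213 + 480 + 136 = 1491
ΣP(t=0)·Q(t=1) = 2×331 + 2×213 + 34×15 + 1×136 = 662 + 426 + 510 + 136 = 1734
Index = 1491 / 1734 × 100 = 85.9862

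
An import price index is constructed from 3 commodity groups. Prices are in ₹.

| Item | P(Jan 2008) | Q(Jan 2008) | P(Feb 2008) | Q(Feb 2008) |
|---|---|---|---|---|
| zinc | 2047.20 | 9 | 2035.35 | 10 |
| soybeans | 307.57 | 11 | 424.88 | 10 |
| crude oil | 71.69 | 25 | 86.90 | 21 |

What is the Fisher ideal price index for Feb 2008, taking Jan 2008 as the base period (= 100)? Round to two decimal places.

Laspeyres component (base-period weights):
ΣP(Feb 2008)Q(Jan 2008) = 2035.35×9 + 424.88×11 + 86.90×25 = 18318.15 + 4673.68 + 2172.5 = 25164.33
ΣP(Jan 2008)Q(Jan 2008) = 2047.20×9 + 307.57×11 + 71.69×25 = 18424.8 + 3383.27 + 1792.25 = 23600.32
L = 25164.33 / 23600.32 × 100 = 106.6271
Paasche component (current-period weights):
ΣP(Feb 2008)Q(Feb 2008) = 2035.35×10 + 424.88×10 + 86.90×21 = 20353.5 + 4248.8 + 1824.9 = 26427.2
ΣP(Jan 2008)Q(Feb 2008) = 2047.20×10 + 307.57×10 + 71.69×21 = 20472 + 3075.7 + 1505.49 = 25053.19
P = 26427.2 / 25053.19 × 100 = 105.4844
Fisher = √(L × P) = √(106.6271 × 105.4844) = 106.0542

106.05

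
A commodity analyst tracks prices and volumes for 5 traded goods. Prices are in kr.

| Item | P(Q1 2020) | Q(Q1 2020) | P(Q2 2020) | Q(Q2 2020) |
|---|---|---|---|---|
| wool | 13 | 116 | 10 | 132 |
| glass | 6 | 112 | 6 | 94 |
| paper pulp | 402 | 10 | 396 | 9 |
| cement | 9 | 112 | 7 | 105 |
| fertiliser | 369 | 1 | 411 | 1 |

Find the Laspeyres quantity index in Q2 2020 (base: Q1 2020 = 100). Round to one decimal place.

Laspeyres quantity index uses base-period prices as weights.
ΣP(Q1 2020)·Q(Q2 2020) = 13×132 + 6×94 + 402×9 + 9×105 + 369×1 = 1716 + 564 + 3618 + 945 + 369 = 7212
ΣP(Q1 2020)·Q(Q1 2020) = 13×116 + 6×112 + 402×10 + 9×112 + 369×1 = 1508 + 672 + 4020 + 1008 + 369 = 7577
Index = 7212 / 7577 × 100 = 95.1828

95.2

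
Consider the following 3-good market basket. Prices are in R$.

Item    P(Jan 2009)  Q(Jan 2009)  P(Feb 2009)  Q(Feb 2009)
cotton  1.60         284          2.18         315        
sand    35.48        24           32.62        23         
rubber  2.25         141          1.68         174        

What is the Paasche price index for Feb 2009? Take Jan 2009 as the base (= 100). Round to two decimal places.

101.04

Paasche price index uses current-period quantities as weights.
ΣP(Feb 2009)·Q(Feb 2009) = 2.18×315 + 32.62×23 + 1.68×174 = 686.7 + 750.26 + 292.32 = 1729.28
ΣP(Jan 2009)·Q(Feb 2009) = 1.60×315 + 35.48×23 + 2.25×174 = 504 + 816.04 + 391.5 = 1711.54
Index = 1729.28 / 1711.54 × 100 = 101.0365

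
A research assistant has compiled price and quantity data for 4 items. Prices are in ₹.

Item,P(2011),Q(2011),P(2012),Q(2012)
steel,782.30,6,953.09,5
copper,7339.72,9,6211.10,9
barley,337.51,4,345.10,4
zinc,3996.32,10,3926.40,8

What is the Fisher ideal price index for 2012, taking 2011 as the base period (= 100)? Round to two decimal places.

Laspeyres component (base-period weights):
ΣP(2012)Q(2011) = 953.09×6 + 6211.10×9 + 345.10×4 + 3926.40×10 = 5718.54 + 55899.9 + 1380.4 + 39264 = 102262.84
ΣP(2011)Q(2011) = 782.30×6 + 7339.72×9 + 337.51×4 + 3996.32×10 = 4693.8 + 66057.48 + 1350.04 + 39963.2 = 112064.52
L = 102262.84 / 112064.52 × 100 = 91.2535
Paasche component (current-period weights):
ΣP(2012)Q(2012) = 953.09×5 + 6211.10×9 + 345.10×4 + 3926.40×8 = 4765.45 + 55899.9 + 1380.4 + 31411.2 = 93456.95
ΣP(2011)Q(2012) = 782.30×5 + 7339.72×9 + 337.51×4 + 3996.32×8 = 3911.5 + 66057.48 + 1350.04 + 31970.56 = 103289.58
P = 93456.95 / 103289.58 × 100 = 90.4805
Fisher = √(L × P) = √(91.2535 × 90.4805) = 90.8662

90.87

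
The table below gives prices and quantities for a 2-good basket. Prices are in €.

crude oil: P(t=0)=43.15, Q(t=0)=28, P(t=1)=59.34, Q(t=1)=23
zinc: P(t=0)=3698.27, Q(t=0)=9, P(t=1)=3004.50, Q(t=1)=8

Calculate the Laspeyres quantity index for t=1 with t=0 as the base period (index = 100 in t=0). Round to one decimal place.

88.7

Laspeyres quantity index uses base-period prices as weights.
ΣP(t=0)·Q(t=1) = 43.15×23 + 3698.27×8 = 992.45 + 29586.16 = 30578.61
ΣP(t=0)·Q(t=0) = 43.15×28 + 3698.27×9 = 1208.2 + 33284.43 = 34492.63
Index = 30578.61 / 34492.63 × 100 = 88.6526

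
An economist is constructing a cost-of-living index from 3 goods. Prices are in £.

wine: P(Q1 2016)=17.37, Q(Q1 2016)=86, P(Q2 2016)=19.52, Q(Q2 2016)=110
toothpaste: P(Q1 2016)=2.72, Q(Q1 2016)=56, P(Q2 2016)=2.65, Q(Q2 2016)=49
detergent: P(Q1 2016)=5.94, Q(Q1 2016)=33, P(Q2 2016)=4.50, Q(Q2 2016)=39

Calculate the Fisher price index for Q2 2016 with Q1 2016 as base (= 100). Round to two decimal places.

107.51

Laspeyres component (base-period weights):
ΣP(Q2 2016)Q(Q1 2016) = 19.52×86 + 2.65×56 + 4.50×33 = 1678.72 + 148.4 + 148.5 = 1975.62
ΣP(Q1 2016)Q(Q1 2016) = 17.37×86 + 2.72×56 + 5.94×33 = 1493.82 + 152.32 + 196.02 = 1842.16
L = 1975.62 / 1842.16 × 100 = 107.2448
Paasche component (current-period weights):
ΣP(Q2 2016)Q(Q2 2016) = 19.52×110 + 2.65×49 + 4.50×39 = 2147.2 + 129.85 + 175.5 = 2452.55
ΣP(Q1 2016)Q(Q2 2016) = 17.37×110 + 2.72×49 + 5.94×39 = 1910.7 + 133.28 + 231.66 = 2275.64
P = 2452.55 / 2275.64 × 100 = 107.7741
Fisher = √(L × P) = √(107.2448 × 107.7741) = 107.5091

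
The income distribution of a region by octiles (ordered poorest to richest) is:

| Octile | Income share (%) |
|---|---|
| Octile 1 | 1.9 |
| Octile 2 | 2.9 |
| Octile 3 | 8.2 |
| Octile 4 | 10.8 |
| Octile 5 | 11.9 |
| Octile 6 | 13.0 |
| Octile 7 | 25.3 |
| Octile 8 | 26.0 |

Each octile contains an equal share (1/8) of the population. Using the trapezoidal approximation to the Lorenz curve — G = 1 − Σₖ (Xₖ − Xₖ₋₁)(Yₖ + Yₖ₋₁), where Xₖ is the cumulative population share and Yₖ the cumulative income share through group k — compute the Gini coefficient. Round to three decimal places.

0.370

Cumulative income shares Yₖ: 0.0190, 0.0480, 0.1300, 0.2380, 0.3570, 0.4870, 0.7400, 1.0000
Σ (Xₖ−Xₖ₋₁)(Yₖ+Yₖ₋₁) = (1/8)(0.0190+0.0000) + (1/8)(0.0480+0.0190) + (1/8)(0.1300+0.0480) + (1/8)(0.2380+0.1300) + (1/8)(0.3570+0.2380) + (1/8)(0.4870+0.3570) + (1/8)(0.7400+0.4870) + (1/8)(1.0000+0.7400)
  = 0.0024 + 0.0084 + 0.0222 + 0.0460 + 0.0744 + 0.1055 + 0.1534 + 0.2175 = 0.6298
G = 1 − 0.6298 = 0.3702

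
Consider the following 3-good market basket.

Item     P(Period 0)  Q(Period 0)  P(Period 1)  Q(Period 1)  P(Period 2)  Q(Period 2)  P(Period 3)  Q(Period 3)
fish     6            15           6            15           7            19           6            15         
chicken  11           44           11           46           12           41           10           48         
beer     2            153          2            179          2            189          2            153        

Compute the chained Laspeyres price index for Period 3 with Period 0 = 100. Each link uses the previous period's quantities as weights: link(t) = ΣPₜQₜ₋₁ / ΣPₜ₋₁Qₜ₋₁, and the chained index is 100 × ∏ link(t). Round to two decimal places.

95.68

Link Period 0→Period 1:
ΣP(Period 1)Q(Period 0) = 6×15 + 11×44 + 2×153 = 90 + 484 + 306 = 880
ΣP(Period 0)Q(Period 0) = 6×15 + 11×44 + 2×153 = 90 + 484 + 306 = 880
link = 880/880 = 1.000000
Link Period 1→Period 2:
ΣP(Period 2)Q(Period 1) = 7×15 + 12×46 + 2×179 = 105 + 552 + 358 = 1015
ΣP(Period 1)Q(Period 1) = 6×15 + 11×46 + 2×179 = 90 + 506 + 358 = 954
link = 1015/954 = 1.063941
Link Period 2→Period 3:
ΣP(Period 3)Q(Period 2) = 6×19 + 10×41 + 2×189 = 114 + 410 + 378 = 902
ΣP(Period 2)Q(Period 2) = 7×19 + 12×41 + 2×189 = 133 + 492 + 378 = 1003
link = 902/1003 = 0.899302
Chained index = 100 × 1.000000 × 1.063941 × 0.899302 = 95.6805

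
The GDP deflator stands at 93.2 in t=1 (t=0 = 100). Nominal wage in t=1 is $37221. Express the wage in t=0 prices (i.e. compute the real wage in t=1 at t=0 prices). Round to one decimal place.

39936.7

Real = Nominal ÷ (Index/100) = 37221 ÷ (93.2/100)
     = 37221 ÷ 0.932 = 39936.6953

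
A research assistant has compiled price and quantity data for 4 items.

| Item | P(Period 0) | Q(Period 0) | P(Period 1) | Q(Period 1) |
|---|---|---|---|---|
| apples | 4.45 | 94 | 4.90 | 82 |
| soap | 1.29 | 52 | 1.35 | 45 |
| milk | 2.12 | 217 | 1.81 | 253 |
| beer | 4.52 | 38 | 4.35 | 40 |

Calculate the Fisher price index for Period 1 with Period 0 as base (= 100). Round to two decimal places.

Laspeyres component (base-period weights):
ΣP(Period 1)Q(Period 0) = 4.90×94 + 1.35×52 + 1.81×217 + 4.35×38 = 460.6 + 70.2 + 392.77 + 165.3 = 1088.87
ΣP(Period 0)Q(Period 0) = 4.45×94 + 1.29×52 + 2.12×217 + 4.52×38 = 418.3 + 67.08 + 460.04 + 171.76 = 1117.18
L = 1088.87 / 1117.18 × 100 = 97.4659
Paasche component (current-period weights):
ΣP(Period 1)Q(Period 1) = 4.90×82 + 1.35×45 + 1.81×253 + 4.35×40 = 401.8 + 60.75 + 457.93 + 174 = 1094.48
ΣP(Period 0)Q(Period 1) = 4.45×82 + 1.29×45 + 2.12×253 + 4.52×40 = 364.9 + 58.05 + 536.36 + 180.8 = 1140.11
P = 1094.48 / 1140.11 × 100 = 95.9978
Fisher = √(L × P) = √(97.4659 × 95.9978) = 96.7291

96.73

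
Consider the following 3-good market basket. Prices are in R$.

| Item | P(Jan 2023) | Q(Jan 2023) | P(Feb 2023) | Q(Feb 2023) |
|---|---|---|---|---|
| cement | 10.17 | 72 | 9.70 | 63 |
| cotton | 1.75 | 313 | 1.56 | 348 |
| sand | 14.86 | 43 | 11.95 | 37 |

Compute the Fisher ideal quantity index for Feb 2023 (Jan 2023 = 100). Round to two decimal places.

93.82

Laspeyres component (base-period weights):
ΣP(Jan 2023)Q(Feb 2023) = 10.17×63 + 1.75×348 + 14.86×37 = 640.71 + 609 + 549.82 = 1799.53
ΣP(Jan 2023)Q(Jan 2023) = 10.17×72 + 1.75×313 + 14.86×43 = 732.24 + 547.75 + 638.98 = 1918.97
L = 1799.53 / 1918.97 × 100 = 93.7758
Paasche component (current-period weights):
ΣP(Feb 2023)Q(Feb 2023) = 9.70×63 + 1.56×348 + 11.95×37 = 611.1 + 542.88 + 442.15 = 1596.13
ΣP(Feb 2023)Q(Jan 2023) = 9.70×72 + 1.56×313 + 11.95×43 = 698.4 + 488.28 + 513.85 = 1700.53
P = 1596.13 / 1700.53 × 100 = 93.8607
Fisher = √(L × P) = √(93.7758 × 93.8607) = 93.8183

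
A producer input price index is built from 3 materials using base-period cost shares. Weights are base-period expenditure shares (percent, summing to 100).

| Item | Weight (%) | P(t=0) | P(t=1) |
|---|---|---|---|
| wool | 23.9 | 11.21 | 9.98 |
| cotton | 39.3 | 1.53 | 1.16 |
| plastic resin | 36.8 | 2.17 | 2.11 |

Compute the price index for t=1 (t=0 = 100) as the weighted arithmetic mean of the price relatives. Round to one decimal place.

86.9

wool: 23.9 × (9.98/11.21) = 23.9 × 0.890277 = 21.2776
cotton: 39.3 × (1.16/1.53) = 39.3 × 0.758170 = 29.7961
plastic resin: 36.8 × (2.11/2.17) = 36.8 × 0.972350 = 35.7825
Index = Σ wᵢ·(p₁ᵢ/p₀ᵢ) = 21.2776 + 29.7961 + 35.7825 = 86.8562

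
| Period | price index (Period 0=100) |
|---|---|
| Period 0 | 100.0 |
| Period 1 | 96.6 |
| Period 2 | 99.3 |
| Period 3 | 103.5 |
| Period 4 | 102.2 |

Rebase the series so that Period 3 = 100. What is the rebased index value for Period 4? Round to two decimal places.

Rebased(Period 4) = 102.2 / 103.5 × 100 = 98.7440

98.74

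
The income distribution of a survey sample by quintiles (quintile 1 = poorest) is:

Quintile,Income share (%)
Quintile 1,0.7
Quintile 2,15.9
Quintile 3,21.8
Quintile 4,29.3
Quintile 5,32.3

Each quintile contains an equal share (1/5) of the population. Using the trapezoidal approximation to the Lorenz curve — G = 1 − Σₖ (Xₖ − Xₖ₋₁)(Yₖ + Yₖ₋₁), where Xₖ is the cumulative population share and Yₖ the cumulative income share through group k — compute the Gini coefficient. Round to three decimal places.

0.306

Cumulative income shares Yₖ: 0.0070, 0.1660, 0.3840, 0.6770, 1.0000
Σ (Xₖ−Xₖ₋₁)(Yₖ+Yₖ₋₁) = (1/5)(0.0070+0.0000) + (1/5)(0.1660+0.0070) + (1/5)(0.3840+0.1660) + (1/5)(0.6770+0.3840) + (1/5)(1.0000+0.6770)
  = 0.0014 + 0.0346 + 0.1100 + 0.2122 + 0.3354 = 0.6936
G = 1 − 0.6936 = 0.3064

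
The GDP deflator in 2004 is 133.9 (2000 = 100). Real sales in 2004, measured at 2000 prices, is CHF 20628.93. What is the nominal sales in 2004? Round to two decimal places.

Nominal = Real × (Index/100) = 20628.93 × (133.9/100)
        = 20628.93 × 1.339 = 27622.1373

27622.14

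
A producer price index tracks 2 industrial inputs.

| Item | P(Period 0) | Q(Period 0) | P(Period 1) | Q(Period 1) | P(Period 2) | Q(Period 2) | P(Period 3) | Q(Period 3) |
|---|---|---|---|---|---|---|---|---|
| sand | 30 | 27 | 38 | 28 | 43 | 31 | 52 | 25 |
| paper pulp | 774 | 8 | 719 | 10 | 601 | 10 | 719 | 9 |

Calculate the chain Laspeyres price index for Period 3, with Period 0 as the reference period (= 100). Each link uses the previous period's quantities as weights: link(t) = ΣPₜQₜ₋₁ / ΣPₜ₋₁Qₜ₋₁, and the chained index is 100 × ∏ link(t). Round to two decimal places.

101.41

Link Period 0→Period 1:
ΣP(Period 1)Q(Period 0) = 38×27 + 719×8 = 1026 + 5752 = 6778
ΣP(Period 0)Q(Period 0) = 30×27 + 774×8 = 810 + 6192 = 7002
link = 6778/7002 = 0.968009
Link Period 1→Period 2:
ΣP(Period 2)Q(Period 1) = 43×28 + 601×10 = 1204 + 6010 = 7214
ΣP(Period 1)Q(Period 1) = 38×28 + 719×10 = 1064 + 7190 = 8254
link = 7214/8254 = 0.874000
Link Period 2→Period 3:
ΣP(Period 3)Q(Period 2) = 52×31 + 719×10 = 1612 + 7190 = 8802
ΣP(Period 2)Q(Period 2) = 43×31 + 601×10 = 1333 + 6010 = 7343
link = 8802/7343 = 1.198693
Chained index = 100 × 0.968009 × 0.874000 × 1.198693 = 101.4142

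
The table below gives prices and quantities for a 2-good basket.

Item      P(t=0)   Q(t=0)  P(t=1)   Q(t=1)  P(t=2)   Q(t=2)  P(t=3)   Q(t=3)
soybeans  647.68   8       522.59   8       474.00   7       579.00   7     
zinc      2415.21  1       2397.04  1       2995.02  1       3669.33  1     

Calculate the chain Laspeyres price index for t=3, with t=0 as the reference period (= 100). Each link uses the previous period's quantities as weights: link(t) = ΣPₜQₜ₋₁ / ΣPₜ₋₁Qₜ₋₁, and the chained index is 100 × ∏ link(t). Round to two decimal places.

Link t=0→t=1:
ΣP(t=1)Q(t=0) = 522.59×8 + 2397.04×1 = 4180.72 + 2397.04 = 6577.76
ΣP(t=0)Q(t=0) = 647.68×8 + 2415.21×1 = 5181.44 + 2415.21 = 7596.65
link = 6577.76/7596.65 = 0.865876
Link t=1→t=2:
ΣP(t=2)Q(t=1) = 474.00×8 + 2995.02×1 = 3792 + 2995.02 = 6787.02
ΣP(t=1)Q(t=1) = 522.59×8 + 2397.04×1 = 4180.72 + 2397.04 = 6577.76
link = 6787.02/6577.76 = 1.031813
Link t=2→t=3:
ΣP(t=3)Q(t=2) = 579.00×7 + 3669.33×1 = 4053 + 3669.33 = 7722.33
ΣP(t=2)Q(t=2) = 474.00×7 + 2995.02×1 = 3318 + 2995.02 = 6313.02
link = 7722.33/6313.02 = 1.223239
Chained index = 100 × 0.865876 × 1.031813 × 1.223239 = 109.2869

109.29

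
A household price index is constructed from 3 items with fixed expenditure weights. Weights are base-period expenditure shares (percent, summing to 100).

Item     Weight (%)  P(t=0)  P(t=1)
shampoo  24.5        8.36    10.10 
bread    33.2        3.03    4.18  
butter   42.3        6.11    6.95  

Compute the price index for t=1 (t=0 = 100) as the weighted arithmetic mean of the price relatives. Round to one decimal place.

123.5

shampoo: 24.5 × (10.10/8.36) = 24.5 × 1.208134 = 29.5993
bread: 33.2 × (4.18/3.03) = 33.2 × 1.379538 = 45.8007
butter: 42.3 × (6.95/6.11) = 42.3 × 1.137480 = 48.1154
Index = Σ wᵢ·(p₁ᵢ/p₀ᵢ) = 29.5993 + 45.8007 + 48.1154 = 123.5153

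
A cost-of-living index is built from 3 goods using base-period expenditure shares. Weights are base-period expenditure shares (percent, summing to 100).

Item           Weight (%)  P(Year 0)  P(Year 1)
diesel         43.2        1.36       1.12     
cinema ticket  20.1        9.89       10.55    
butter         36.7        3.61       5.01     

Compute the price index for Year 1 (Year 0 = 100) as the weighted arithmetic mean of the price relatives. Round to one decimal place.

diesel: 43.2 × (1.12/1.36) = 43.2 × 0.823529 = 35.5765
cinema ticket: 20.1 × (10.55/9.89) = 20.1 × 1.066734 = 21.4414
butter: 36.7 × (5.01/3.61) = 36.7 × 1.387812 = 50.9327
Index = Σ wᵢ·(p₁ᵢ/p₀ᵢ) = 35.5765 + 21.4414 + 50.9327 = 107.9505

108.0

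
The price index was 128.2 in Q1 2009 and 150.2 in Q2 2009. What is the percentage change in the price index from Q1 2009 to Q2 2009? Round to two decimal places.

Change = (150.2 − 128.2) / 128.2 × 100
       = 22.0 / 128.2 × 100 = 17.1607%

17.16%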